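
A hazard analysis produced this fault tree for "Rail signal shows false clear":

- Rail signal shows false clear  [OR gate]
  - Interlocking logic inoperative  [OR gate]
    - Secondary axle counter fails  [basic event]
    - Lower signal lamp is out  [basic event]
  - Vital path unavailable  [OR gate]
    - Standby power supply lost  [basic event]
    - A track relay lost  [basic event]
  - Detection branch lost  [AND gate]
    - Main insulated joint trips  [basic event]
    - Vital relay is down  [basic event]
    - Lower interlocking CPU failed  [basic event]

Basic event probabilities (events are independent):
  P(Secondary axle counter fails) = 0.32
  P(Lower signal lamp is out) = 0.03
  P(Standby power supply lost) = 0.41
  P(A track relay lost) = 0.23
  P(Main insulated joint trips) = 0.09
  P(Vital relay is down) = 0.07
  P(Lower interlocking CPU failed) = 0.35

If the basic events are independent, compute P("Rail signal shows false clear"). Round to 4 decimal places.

0.7010

P(Interlocking logic inoperative) [OR] = 1 − (1−0.32) × (1−0.03) = 0.340400
P(Vital path unavailable) [OR] = 1 − (1−0.41) × (1−0.23) = 0.545700
P(Detection branch lost) [AND] = 0.09 × 0.07 × 0.35 = 0.002205
P(Rail signal shows false clear) [OR] = 1 − (1−0.340400) × (1−0.545700) × (1−0.002205) = 0.701004
Rounded to 4 decimal places: P(Rail signal shows false clear) ≈ 0.7010.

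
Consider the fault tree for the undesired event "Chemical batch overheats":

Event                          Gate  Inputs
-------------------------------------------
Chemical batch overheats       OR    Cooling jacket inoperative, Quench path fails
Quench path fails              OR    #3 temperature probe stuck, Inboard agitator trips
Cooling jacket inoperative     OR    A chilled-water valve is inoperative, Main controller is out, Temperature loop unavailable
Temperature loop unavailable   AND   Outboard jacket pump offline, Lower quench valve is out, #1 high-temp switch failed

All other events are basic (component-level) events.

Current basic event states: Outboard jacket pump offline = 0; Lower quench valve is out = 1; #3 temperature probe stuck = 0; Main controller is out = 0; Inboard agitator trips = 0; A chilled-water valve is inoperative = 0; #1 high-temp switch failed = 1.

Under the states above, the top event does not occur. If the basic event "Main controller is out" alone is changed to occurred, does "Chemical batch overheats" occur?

Counterfactual: set "Main controller is out" to occurred.
Temperature loop unavailable [AND]: Outboard jacket pump offline=not, Lower quench valve is out=occurs, #1 high-temp switch failed=occurs → not all inputs occur → does not occur.
Cooling jacket inoperative [OR]: A chilled-water valve is inoperative=not, Main controller is out=occurs, Temperature loop unavailable=not → at least one input occurs → occurs.
Quench path fails [OR]: #3 temperature probe stuck=not, Inboard agitator trips=not → no input occurs → does not occur.
Chemical batch overheats [OR]: Cooling jacket inoperative=occurs, Quench path fails=not → at least one input occurs → occurs.

Yes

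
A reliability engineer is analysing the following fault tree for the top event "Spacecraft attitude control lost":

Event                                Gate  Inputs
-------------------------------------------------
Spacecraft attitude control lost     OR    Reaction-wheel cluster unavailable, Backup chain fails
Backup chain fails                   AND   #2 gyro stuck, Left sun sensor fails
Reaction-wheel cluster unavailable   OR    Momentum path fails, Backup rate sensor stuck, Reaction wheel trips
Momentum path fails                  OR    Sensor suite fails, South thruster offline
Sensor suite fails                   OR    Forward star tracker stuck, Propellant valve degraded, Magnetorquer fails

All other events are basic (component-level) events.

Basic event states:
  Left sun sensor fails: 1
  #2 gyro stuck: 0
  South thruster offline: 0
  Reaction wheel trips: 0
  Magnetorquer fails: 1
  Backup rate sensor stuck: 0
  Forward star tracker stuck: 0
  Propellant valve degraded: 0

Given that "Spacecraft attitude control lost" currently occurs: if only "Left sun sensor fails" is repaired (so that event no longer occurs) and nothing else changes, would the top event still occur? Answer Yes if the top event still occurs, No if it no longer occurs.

Counterfactual: set "Left sun sensor fails" to not occurred.
Sensor suite fails [OR]: Forward star tracker stuck=not, Propellant valve degraded=not, Magnetorquer fails=occurs → at least one input occurs → occurs.
Momentum path fails [OR]: Sensor suite fails=occurs, South thruster offline=not → at least one input occurs → occurs.
Reaction-wheel cluster unavailable [OR]: Momentum path fails=occurs, Backup rate sensor stuck=not, Reaction wheel trips=not → at least one input occurs → occurs.
Backup chain fails [AND]: #2 gyro stuck=not, Left sun sensor fails=not → not all inputs occur → does not occur.
Spacecraft attitude control lost [OR]: Reaction-wheel cluster unavailable=occurs, Backup chain fails=not → at least one input occurs → occurs.

Yes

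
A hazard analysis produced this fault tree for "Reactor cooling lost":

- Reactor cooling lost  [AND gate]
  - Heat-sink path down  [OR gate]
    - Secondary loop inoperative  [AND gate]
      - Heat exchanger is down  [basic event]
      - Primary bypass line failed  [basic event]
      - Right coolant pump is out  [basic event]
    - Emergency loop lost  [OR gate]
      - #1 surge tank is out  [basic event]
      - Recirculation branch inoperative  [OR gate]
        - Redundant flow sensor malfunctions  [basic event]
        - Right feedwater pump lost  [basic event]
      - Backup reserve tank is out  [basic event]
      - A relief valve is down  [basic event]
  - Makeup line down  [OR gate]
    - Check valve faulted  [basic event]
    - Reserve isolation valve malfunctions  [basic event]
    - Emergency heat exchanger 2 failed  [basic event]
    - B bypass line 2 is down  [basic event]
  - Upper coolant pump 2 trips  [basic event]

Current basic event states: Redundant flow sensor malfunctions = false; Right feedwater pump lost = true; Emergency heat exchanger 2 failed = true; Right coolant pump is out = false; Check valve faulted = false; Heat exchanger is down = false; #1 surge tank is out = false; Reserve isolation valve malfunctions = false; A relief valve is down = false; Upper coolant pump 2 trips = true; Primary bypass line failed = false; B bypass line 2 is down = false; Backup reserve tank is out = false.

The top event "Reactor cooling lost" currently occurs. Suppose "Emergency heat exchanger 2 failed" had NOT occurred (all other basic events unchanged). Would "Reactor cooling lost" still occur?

Counterfactual: set "Emergency heat exchanger 2 failed" to not occurred.
Secondary loop inoperative [AND]: Heat exchanger is down=not, Primary bypass line failed=not, Right coolant pump is out=not → not all inputs occur → does not occur.
Recirculation branch inoperative [OR]: Redundant flow sensor malfunctions=not, Right feedwater pump lost=occurs → at least one input occurs → occurs.
Emergency loop lost [OR]: #1 surge tank is out=not, Recirculation branch inoperative=occurs, Backup reserve tank is out=not, A relief valve is down=not → at least one input occurs → occurs.
Heat-sink path down [OR]: Secondary loop inoperative=not, Emergency loop lost=occurs → at least one input occurs → occurs.
Makeup line down [OR]: Check valve faulted=not, Reserve isolation valve malfunctions=not, Emergency heat exchanger 2 failed=not, B bypass line 2 is down=not → no input occurs → does not occur.
Reactor cooling lost [AND]: Heat-sink path down=occurs, Makeup line down=not, Upper coolant pump 2 trips=occurs → not all inputs occur → does not occur.

No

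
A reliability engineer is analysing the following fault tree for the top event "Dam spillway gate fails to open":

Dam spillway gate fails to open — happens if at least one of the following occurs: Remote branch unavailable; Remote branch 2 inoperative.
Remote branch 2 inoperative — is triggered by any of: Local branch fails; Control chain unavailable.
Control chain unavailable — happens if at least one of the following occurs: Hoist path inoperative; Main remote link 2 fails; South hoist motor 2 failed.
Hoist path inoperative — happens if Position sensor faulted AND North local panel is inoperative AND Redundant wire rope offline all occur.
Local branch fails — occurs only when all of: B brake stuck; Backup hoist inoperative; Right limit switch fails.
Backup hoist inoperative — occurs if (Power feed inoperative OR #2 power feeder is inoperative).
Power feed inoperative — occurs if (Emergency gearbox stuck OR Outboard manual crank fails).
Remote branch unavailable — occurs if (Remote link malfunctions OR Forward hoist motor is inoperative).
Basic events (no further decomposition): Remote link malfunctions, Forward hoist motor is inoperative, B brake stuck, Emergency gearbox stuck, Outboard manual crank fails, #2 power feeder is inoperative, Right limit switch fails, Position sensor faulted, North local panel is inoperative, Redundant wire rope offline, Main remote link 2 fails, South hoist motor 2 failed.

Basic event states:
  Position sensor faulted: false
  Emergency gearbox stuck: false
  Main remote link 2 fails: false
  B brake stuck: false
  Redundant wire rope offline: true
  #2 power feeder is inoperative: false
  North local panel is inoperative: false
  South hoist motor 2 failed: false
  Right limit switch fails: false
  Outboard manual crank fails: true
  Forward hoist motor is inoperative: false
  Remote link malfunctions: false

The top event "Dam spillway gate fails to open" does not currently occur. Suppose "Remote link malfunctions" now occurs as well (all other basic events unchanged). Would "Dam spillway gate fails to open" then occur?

Counterfactual: set "Remote link malfunctions" to occurred.
Remote branch unavailable [OR]: Remote link malfunctions=occurs, Forward hoist motor is inoperative=not → at least one input occurs → occurs.
Power feed inoperative [OR]: Emergency gearbox stuck=not, Outboard manual crank fails=occurs → at least one input occurs → occurs.
Backup hoist inoperative [OR]: Power feed inoperative=occurs, #2 power feeder is inoperative=not → at least one input occurs → occurs.
Local branch fails [AND]: B brake stuck=not, Backup hoist inoperative=occurs, Right limit switch fails=not → not all inputs occur → does not occur.
Hoist path inoperative [AND]: Position sensor faulted=not, North local panel is inoperative=not, Redundant wire rope offline=occurs → not all inputs occur → does not occur.
Control chain unavailable [OR]: Hoist path inoperative=not, Main remote link 2 fails=not, South hoist motor 2 failed=not → no input occurs → does not occur.
Remote branch 2 inoperative [OR]: Local branch fails=not, Control chain unavailable=not → no input occurs → does not occur.
Dam spillway gate fails to open [OR]: Remote branch unavailable=occurs, Remote branch 2 inoperative=not → at least one input occurs → occurs.

Yes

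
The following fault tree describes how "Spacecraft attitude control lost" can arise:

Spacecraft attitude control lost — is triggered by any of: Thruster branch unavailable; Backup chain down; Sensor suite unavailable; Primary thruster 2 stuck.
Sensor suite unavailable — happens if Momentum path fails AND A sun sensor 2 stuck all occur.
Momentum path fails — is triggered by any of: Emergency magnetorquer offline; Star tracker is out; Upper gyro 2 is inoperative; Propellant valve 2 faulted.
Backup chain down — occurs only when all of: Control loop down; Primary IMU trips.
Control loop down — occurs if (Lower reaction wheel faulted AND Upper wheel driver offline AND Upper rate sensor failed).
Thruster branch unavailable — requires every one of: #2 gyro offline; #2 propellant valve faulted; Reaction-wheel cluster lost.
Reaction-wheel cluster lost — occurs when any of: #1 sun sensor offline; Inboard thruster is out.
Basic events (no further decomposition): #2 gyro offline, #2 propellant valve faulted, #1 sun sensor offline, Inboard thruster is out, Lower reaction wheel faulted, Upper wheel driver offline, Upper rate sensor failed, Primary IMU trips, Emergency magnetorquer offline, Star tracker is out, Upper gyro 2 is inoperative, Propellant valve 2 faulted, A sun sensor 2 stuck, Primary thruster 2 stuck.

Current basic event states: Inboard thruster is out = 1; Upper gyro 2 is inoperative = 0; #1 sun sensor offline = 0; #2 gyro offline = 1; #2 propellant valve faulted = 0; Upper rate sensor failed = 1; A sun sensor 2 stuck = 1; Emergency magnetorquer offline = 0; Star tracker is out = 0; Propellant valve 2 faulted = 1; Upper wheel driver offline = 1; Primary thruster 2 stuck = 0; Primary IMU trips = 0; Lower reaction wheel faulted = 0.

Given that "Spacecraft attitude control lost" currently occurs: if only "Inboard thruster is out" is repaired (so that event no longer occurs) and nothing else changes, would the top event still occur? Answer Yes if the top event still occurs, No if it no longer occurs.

Yes

Counterfactual: set "Inboard thruster is out" to not occurred.
Reaction-wheel cluster lost [OR]: #1 sun sensor offline=not, Inboard thruster is out=not → no input occurs → does not occur.
Thruster branch unavailable [AND]: #2 gyro offline=occurs, #2 propellant valve faulted=not, Reaction-wheel cluster lost=not → not all inputs occur → does not occur.
Control loop down [AND]: Lower reaction wheel faulted=not, Upper wheel driver offline=occurs, Upper rate sensor failed=occurs → not all inputs occur → does not occur.
Backup chain down [AND]: Control loop down=not, Primary IMU trips=not → not all inputs occur → does not occur.
Momentum path fails [OR]: Emergency magnetorquer offline=not, Star tracker is out=not, Upper gyro 2 is inoperative=not, Propellant valve 2 faulted=occurs → at least one input occurs → occurs.
Sensor suite unavailable [AND]: Momentum path fails=occurs, A sun sensor 2 stuck=occurs → all inputs occur → occurs.
Spacecraft attitude control lost [OR]: Thruster branch unavailable=not, Backup chain down=not, Sensor suite unavailable=occurs, Primary thruster 2 stuck=not → at least one input occurs → occurs.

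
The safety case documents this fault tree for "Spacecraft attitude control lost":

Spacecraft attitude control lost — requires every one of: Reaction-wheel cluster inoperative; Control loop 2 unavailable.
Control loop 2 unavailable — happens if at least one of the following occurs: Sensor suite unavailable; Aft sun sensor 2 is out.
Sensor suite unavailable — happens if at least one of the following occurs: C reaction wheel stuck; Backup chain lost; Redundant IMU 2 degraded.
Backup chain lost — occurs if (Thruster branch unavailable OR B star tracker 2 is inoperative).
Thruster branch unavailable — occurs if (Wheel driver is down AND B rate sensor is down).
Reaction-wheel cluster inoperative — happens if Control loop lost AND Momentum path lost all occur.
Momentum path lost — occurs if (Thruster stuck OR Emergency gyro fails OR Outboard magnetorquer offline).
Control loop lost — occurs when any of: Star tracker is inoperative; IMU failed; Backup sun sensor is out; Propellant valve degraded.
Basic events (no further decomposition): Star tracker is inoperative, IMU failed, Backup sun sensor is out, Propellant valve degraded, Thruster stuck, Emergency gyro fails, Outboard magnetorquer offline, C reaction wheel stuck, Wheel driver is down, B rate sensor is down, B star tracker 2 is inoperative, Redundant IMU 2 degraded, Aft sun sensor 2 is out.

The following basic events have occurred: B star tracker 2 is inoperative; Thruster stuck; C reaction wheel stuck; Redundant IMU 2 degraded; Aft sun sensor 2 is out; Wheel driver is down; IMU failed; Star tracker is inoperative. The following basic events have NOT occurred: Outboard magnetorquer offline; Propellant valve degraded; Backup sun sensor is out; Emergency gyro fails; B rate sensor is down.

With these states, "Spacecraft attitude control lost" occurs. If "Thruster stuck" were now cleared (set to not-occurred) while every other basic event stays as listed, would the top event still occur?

No

Counterfactual: set "Thruster stuck" to not occurred.
Control loop lost [OR]: Star tracker is inoperative=occurs, IMU failed=occurs, Backup sun sensor is out=not, Propellant valve degraded=not → at least one input occurs → occurs.
Momentum path lost [OR]: Thruster stuck=not, Emergency gyro fails=not, Outboard magnetorquer offline=not → no input occurs → does not occur.
Reaction-wheel cluster inoperative [AND]: Control loop lost=occurs, Momentum path lost=not → not all inputs occur → does not occur.
Thruster branch unavailable [AND]: Wheel driver is down=occurs, B rate sensor is down=not → not all inputs occur → does not occur.
Backup chain lost [OR]: Thruster branch unavailable=not, B star tracker 2 is inoperative=occurs → at least one input occurs → occurs.
Sensor suite unavailable [OR]: C reaction wheel stuck=occurs, Backup chain lost=occurs, Redundant IMU 2 degraded=occurs → at least one input occurs → occurs.
Control loop 2 unavailable [OR]: Sensor suite unavailable=occurs, Aft sun sensor 2 is out=occurs → at least one input occurs → occurs.
Spacecraft attitude control lost [AND]: Reaction-wheel cluster inoperative=not, Control loop 2 unavailable=occurs → not all inputs occur → does not occur.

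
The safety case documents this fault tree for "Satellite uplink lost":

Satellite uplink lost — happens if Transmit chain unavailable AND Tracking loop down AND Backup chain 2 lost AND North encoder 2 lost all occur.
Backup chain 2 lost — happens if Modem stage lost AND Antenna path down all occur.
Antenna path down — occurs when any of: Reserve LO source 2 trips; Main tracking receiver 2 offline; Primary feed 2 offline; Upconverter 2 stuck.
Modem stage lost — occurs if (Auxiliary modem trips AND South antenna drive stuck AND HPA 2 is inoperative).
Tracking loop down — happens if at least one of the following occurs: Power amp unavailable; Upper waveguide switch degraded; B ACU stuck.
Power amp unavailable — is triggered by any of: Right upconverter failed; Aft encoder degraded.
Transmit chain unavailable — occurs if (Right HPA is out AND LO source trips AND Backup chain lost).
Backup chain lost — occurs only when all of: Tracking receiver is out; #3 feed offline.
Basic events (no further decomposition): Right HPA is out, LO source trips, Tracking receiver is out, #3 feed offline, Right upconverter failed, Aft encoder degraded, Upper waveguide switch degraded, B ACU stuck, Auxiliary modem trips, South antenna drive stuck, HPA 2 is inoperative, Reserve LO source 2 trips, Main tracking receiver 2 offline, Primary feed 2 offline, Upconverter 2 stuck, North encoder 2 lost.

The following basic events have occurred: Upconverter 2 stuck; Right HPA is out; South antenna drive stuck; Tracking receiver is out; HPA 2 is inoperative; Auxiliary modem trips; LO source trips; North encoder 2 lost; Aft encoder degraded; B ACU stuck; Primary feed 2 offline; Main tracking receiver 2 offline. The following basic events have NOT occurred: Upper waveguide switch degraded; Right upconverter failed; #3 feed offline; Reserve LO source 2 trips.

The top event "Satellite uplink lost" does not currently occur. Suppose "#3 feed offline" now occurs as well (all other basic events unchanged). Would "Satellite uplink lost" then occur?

Yes

Counterfactual: set "#3 feed offline" to occurred.
Backup chain lost [AND]: Tracking receiver is out=occurs, #3 feed offline=occurs → all inputs occur → occurs.
Transmit chain unavailable [AND]: Right HPA is out=occurs, LO source trips=occurs, Backup chain lost=occurs → all inputs occur → occurs.
Power amp unavailable [OR]: Right upconverter failed=not, Aft encoder degraded=occurs → at least one input occurs → occurs.
Tracking loop down [OR]: Power amp unavailable=occurs, Upper waveguide switch degraded=not, B ACU stuck=occurs → at least one input occurs → occurs.
Modem stage lost [AND]: Auxiliary modem trips=occurs, South antenna drive stuck=occurs, HPA 2 is inoperative=occurs → all inputs occur → occurs.
Antenna path down [OR]: Reserve LO source 2 trips=not, Main tracking receiver 2 offline=occurs, Primary feed 2 offline=occurs, Upconverter 2 stuck=occurs → at least one input occurs → occurs.
Backup chain 2 lost [AND]: Modem stage lost=occurs, Antenna path down=occurs → all inputs occur → occurs.
Satellite uplink lost [AND]: Transmit chain unavailable=occurs, Tracking loop down=occurs, Backup chain 2 lost=occurs, North encoder 2 lost=occurs → all inputs occur → occurs.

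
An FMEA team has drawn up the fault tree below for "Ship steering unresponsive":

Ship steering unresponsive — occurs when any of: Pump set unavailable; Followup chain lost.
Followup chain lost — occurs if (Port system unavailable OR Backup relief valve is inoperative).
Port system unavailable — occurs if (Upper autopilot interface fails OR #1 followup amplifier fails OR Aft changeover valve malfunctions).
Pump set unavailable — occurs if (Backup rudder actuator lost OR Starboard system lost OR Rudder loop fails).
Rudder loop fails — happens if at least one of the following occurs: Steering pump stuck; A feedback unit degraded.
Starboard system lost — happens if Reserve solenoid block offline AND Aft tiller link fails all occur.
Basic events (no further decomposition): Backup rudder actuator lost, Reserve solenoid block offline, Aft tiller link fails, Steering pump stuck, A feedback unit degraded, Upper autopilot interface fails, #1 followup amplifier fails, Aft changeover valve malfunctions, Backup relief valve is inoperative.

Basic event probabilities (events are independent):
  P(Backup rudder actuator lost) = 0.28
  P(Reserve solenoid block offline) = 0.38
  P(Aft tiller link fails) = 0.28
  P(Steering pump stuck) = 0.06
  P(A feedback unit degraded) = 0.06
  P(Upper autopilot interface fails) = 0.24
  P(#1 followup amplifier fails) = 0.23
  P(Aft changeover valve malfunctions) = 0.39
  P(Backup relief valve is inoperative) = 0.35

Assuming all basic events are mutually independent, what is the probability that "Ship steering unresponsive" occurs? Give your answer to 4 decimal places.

0.8681

P(Starboard system lost) [AND] = 0.38 × 0.28 = 0.106400
P(Rudder loop fails) [OR] = 1 − (1−0.06) × (1−0.06) = 0.116400
P(Pump set unavailable) [OR] = 1 − (1−0.28) × (1−0.106400) × (1−0.116400) = 0.431499
P(Port system unavailable) [OR] = 1 − (1−0.24) × (1−0.23) × (1−0.39) = 0.643028
P(Followup chain lost) [OR] = 1 − (1−0.643028) × (1−0.35) = 0.767968
P(Ship steering unresponsive) [OR] = 1 − (1−0.431499) × (1−0.767968) = 0.868090
Rounded to 4 decimal places: P(Ship steering unresponsive) ≈ 0.8681.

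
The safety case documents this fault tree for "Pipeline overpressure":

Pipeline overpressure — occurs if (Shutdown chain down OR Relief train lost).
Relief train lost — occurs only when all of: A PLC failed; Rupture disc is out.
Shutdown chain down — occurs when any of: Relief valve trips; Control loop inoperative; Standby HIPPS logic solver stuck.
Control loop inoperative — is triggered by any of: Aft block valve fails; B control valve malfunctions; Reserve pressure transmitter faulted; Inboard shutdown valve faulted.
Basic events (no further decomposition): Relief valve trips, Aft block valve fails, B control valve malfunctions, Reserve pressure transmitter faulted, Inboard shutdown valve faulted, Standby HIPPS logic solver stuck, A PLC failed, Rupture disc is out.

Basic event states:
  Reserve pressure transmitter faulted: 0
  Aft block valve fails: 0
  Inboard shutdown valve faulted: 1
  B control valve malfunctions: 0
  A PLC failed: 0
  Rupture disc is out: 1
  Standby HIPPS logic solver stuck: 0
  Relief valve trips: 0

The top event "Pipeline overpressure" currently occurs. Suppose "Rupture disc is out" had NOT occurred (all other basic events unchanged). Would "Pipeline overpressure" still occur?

Counterfactual: set "Rupture disc is out" to not occurred.
Control loop inoperative [OR]: Aft block valve fails=not, B control valve malfunctions=not, Reserve pressure transmitter faulted=not, Inboard shutdown valve faulted=occurs → at least one input occurs → occurs.
Shutdown chain down [OR]: Relief valve trips=not, Control loop inoperative=occurs, Standby HIPPS logic solver stuck=not → at least one input occurs → occurs.
Relief train lost [AND]: A PLC failed=not, Rupture disc is out=not → not all inputs occur → does not occur.
Pipeline overpressure [OR]: Shutdown chain down=occurs, Relief train lost=not → at least one input occurs → occurs.

Yes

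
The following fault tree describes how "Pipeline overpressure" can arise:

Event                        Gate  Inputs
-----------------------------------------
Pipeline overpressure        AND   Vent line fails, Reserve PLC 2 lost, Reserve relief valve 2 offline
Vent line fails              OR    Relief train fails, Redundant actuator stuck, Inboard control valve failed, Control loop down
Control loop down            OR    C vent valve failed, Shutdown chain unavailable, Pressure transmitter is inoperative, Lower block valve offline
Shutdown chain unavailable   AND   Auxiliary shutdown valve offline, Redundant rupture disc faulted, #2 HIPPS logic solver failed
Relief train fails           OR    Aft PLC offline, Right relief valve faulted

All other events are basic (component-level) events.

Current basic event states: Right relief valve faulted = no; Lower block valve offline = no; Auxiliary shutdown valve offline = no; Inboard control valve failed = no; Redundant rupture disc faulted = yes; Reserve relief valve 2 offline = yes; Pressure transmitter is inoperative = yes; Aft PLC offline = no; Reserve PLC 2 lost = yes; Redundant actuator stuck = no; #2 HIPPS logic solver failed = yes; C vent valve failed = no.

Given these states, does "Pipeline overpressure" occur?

Yes

Relief train fails [OR]: Aft PLC offline=not, Right relief valve faulted=not → no input occurs → does not occur.
Shutdown chain unavailable [AND]: Auxiliary shutdown valve offline=not, Redundant rupture disc faulted=occurs, #2 HIPPS logic solver failed=occurs → not all inputs occur → does not occur.
Control loop down [OR]: C vent valve failed=not, Shutdown chain unavailable=not, Pressure transmitter is inoperative=occurs, Lower block valve offline=not → at least one input occurs → occurs.
Vent line fails [OR]: Relief train fails=not, Redundant actuator stuck=not, Inboard control valve failed=not, Control loop down=occurs → at least one input occurs → occurs.
Pipeline overpressure [AND]: Vent line fails=occurs, Reserve PLC 2 lost=occurs, Reserve relief valve 2 offline=occurs → all inputs occur → occurs.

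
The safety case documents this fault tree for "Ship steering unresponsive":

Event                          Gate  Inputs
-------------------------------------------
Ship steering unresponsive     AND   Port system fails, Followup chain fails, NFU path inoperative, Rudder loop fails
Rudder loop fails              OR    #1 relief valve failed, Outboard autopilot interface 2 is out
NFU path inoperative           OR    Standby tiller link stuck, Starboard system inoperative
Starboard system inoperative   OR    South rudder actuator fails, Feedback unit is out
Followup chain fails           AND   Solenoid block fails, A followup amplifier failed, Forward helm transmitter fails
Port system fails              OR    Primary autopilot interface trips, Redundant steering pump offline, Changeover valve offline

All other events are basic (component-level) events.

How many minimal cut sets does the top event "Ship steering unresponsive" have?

18

Port system fails [OR]: union of children's cut sets → 3 cut set(s).
Followup chain fails [AND]: one cut set from each child combined → 1 × 1 × 1 = 1 cut set(s).
Starboard system inoperative [OR]: union of children's cut sets → 2 cut set(s).
NFU path inoperative [OR]: union of children's cut sets → 3 cut set(s).
Rudder loop fails [OR]: union of children's cut sets → 2 cut set(s).
Ship steering unresponsive [AND]: one cut set from each child combined → 3 × 1 × 3 × 2 = 18 cut set(s).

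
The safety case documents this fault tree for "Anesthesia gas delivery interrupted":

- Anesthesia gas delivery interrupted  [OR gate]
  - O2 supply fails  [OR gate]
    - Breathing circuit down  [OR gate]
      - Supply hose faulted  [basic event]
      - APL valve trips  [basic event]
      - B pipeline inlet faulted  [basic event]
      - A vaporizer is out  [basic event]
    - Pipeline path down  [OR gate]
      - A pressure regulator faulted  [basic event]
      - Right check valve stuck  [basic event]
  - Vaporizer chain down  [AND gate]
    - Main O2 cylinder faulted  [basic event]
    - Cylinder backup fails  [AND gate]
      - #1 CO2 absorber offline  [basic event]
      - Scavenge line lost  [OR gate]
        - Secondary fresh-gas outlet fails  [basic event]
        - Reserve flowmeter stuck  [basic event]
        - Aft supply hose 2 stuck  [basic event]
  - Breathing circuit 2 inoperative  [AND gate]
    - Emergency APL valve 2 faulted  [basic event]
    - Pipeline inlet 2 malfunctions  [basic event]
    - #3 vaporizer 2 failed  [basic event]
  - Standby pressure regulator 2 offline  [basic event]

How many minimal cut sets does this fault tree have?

Breathing circuit down [OR]: union of children's cut sets → 4 cut set(s).
Pipeline path down [OR]: union of children's cut sets → 2 cut set(s).
O2 supply fails [OR]: union of children's cut sets → 6 cut set(s).
Scavenge line lost [OR]: union of children's cut sets → 3 cut set(s).
Cylinder backup fails [AND]: one cut set from each child combined → 1 × 3 = 3 cut set(s).
Vaporizer chain down [AND]: one cut set from each child combined → 1 × 3 = 3 cut set(s).
Breathing circuit 2 inoperative [AND]: one cut set from each child combined → 1 × 1 × 1 = 1 cut set(s).
Anesthesia gas delivery interrupted [OR]: union of children's cut sets → 11 cut set(s).

11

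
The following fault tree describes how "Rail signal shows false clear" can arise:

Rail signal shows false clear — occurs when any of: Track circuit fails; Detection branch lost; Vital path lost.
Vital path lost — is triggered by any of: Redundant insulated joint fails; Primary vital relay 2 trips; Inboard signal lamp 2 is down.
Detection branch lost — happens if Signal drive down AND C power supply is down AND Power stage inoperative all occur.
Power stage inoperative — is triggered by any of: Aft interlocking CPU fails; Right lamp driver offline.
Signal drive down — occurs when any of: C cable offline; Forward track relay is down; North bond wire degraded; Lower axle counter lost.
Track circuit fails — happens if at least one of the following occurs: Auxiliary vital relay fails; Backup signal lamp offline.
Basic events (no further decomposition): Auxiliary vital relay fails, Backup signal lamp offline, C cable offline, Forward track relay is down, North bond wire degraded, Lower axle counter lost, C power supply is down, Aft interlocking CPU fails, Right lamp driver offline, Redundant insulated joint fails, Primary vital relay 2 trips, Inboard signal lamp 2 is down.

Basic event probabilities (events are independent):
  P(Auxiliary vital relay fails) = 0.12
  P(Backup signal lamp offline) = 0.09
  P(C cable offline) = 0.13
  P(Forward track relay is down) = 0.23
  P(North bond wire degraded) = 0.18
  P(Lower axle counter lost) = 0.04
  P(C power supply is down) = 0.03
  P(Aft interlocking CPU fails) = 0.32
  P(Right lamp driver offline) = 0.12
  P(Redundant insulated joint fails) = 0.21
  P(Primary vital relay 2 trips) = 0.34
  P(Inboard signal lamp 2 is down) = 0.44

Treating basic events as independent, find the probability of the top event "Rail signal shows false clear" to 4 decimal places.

P(Track circuit fails) [OR] = 1 − (1−0.12) × (1−0.09) = 0.199200
P(Signal drive down) [OR] = 1 − (1−0.13) × (1−0.23) × (1−0.18) × (1−0.04) = 0.472655
P(Power stage inoperative) [OR] = 1 − (1−0.32) × (1−0.12) = 0.401600
P(Detection branch lost) [AND] = 0.472655 × 0.03 × 0.401600 = 0.005695
P(Vital path lost) [OR] = 1 − (1−0.21) × (1−0.34) × (1−0.44) = 0.708016
P(Rail signal shows false clear) [OR] = 1 − (1−0.199200) × (1−0.005695) × (1−0.708016) = 0.767511
Rounded to 4 decimal places: P(Rail signal shows false clear) ≈ 0.7675.

0.7675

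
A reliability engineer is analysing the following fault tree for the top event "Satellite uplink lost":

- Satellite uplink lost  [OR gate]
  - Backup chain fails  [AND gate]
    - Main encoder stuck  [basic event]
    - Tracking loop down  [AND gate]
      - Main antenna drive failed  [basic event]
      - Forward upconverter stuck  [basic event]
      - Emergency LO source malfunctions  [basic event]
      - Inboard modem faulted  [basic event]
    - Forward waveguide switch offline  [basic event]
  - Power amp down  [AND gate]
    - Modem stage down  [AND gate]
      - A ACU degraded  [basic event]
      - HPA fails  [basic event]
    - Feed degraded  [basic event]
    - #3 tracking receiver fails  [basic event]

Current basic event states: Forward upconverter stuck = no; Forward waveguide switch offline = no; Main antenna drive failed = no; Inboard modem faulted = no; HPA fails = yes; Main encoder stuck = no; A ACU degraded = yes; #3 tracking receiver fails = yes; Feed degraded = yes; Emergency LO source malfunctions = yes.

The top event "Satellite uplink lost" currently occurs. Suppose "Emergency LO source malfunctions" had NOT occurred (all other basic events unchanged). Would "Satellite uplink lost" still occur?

Counterfactual: set "Emergency LO source malfunctions" to not occurred.
Tracking loop down [AND]: Main antenna drive failed=not, Forward upconverter stuck=not, Emergency LO source malfunctions=not, Inboard modem faulted=not → not all inputs occur → does not occur.
Backup chain fails [AND]: Main encoder stuck=not, Tracking loop down=not, Forward waveguide switch offline=not → not all inputs occur → does not occur.
Modem stage down [AND]: A ACU degraded=occurs, HPA fails=occurs → all inputs occur → occurs.
Power amp down [AND]: Modem stage down=occurs, Feed degraded=occurs, #3 tracking receiver fails=occurs → all inputs occur → occurs.
Satellite uplink lost [OR]: Backup chain fails=not, Power amp down=occurs → at least one input occurs → occurs.

Yes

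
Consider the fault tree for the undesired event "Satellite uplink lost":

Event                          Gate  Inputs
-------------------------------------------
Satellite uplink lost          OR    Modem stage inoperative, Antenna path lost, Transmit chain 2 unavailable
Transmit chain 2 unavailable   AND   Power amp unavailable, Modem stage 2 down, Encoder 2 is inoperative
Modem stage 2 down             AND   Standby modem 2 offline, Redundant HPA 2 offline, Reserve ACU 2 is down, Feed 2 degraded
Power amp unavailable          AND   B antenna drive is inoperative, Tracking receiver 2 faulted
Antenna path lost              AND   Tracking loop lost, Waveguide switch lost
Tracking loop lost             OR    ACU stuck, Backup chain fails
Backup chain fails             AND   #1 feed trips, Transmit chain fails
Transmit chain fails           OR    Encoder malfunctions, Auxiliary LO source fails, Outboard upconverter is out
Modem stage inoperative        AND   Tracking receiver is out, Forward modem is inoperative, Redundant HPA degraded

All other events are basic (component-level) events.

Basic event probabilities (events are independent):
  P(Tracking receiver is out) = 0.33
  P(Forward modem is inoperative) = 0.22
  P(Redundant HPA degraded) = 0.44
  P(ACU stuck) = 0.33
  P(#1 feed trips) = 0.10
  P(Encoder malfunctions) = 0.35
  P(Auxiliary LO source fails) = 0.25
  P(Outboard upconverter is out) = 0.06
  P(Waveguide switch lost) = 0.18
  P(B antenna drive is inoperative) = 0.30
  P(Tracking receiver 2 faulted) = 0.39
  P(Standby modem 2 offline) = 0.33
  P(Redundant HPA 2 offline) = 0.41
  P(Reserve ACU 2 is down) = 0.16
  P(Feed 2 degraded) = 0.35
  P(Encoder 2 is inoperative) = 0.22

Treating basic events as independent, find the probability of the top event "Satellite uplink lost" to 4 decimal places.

P(Modem stage inoperative) [AND] = 0.33 × 0.22 × 0.44 = 0.031944
P(Transmit chain fails) [OR] = 1 − (1−0.35) × (1−0.25) × (1−0.06) = 0.541750
P(Backup chain fails) [AND] = 0.10 × 0.541750 = 0.054175
P(Tracking loop lost) [OR] = 1 − (1−0.33) × (1−0.054175) = 0.366297
P(Antenna path lost) [AND] = 0.366297 × 0.18 = 0.065933
P(Power amp unavailable) [AND] = 0.30 × 0.39 = 0.117000
P(Modem stage 2 down) [AND] = 0.33 × 0.41 × 0.16 × 0.35 = 0.007577
P(Transmit chain 2 unavailable) [AND] = 0.117000 × 0.007577 × 0.22 = 0.000195
P(Satellite uplink lost) [OR] = 1 − (1−0.031944) × (1−0.065933) × (1−0.000195) = 0.095947
Rounded to 4 decimal places: P(Satellite uplink lost) ≈ 0.0959.

0.0959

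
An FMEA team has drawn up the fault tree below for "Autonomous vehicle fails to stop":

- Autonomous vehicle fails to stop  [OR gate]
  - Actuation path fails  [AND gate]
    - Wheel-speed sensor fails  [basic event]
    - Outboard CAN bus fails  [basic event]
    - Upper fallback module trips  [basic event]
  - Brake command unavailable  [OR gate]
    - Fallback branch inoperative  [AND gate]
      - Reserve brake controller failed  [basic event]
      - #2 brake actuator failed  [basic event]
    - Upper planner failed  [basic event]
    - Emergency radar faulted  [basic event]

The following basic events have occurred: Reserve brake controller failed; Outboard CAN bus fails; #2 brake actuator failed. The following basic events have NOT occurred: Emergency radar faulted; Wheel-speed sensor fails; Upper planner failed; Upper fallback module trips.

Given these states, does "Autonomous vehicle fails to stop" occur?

Yes

Actuation path fails [AND]: Wheel-speed sensor fails=not, Outboard CAN bus fails=occurs, Upper fallback module trips=not → not all inputs occur → does not occur.
Fallback branch inoperative [AND]: Reserve brake controller failed=occurs, #2 brake actuator failed=occurs → all inputs occur → occurs.
Brake command unavailable [OR]: Fallback branch inoperative=occurs, Upper planner failed=not, Emergency radar faulted=not → at least one input occurs → occurs.
Autonomous vehicle fails to stop [OR]: Actuation path fails=not, Brake command unavailable=occurs → at least one input occurs → occurs.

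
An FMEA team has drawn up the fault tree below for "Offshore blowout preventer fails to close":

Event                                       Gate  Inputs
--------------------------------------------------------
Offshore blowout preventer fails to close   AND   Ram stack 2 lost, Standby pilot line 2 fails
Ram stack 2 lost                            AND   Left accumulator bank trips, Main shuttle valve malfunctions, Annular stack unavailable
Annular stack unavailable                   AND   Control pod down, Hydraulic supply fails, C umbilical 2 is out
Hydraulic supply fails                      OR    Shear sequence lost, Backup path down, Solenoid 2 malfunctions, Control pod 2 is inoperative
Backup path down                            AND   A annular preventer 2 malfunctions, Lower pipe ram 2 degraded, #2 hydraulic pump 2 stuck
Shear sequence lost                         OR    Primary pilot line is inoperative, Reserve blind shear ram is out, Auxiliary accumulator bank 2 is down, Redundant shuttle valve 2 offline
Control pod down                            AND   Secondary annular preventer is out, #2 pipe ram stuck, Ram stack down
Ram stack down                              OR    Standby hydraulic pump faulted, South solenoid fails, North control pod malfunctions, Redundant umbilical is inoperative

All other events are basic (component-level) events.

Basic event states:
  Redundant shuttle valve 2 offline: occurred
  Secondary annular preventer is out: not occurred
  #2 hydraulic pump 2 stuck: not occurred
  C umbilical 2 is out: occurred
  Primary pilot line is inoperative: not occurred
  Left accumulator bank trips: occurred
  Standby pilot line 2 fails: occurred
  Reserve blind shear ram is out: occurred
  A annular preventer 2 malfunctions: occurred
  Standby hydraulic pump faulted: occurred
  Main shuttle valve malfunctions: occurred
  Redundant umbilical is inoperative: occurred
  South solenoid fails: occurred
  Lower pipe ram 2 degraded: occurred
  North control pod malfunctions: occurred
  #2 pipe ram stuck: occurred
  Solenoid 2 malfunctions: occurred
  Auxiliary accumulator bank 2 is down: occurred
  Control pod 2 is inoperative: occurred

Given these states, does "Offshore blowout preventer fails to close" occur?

Ram stack down [OR]: Standby hydraulic pump faulted=occurs, South solenoid fails=occurs, North control pod malfunctions=occurs, Redundant umbilical is inoperative=occurs → at least one input occurs → occurs.
Control pod down [AND]: Secondary annular preventer is out=not, #2 pipe ram stuck=occurs, Ram stack down=occurs → not all inputs occur → does not occur.
Shear sequence lost [OR]: Primary pilot line is inoperative=not, Reserve blind shear ram is out=occurs, Auxiliary accumulator bank 2 is down=occurs, Redundant shuttle valve 2 offline=occurs → at least one input occurs → occurs.
Backup path down [AND]: A annular preventer 2 malfunctions=occurs, Lower pipe ram 2 degraded=occurs, #2 hydraulic pump 2 stuck=not → not all inputs occur → does not occur.
Hydraulic supply fails [OR]: Shear sequence lost=occurs, Backup path down=not, Solenoid 2 malfunctions=occurs, Control pod 2 is inoperative=occurs → at least one input occurs → occurs.
Annular stack unavailable [AND]: Control pod down=not, Hydraulic supply fails=occurs, C umbilical 2 is out=occurs → not all inputs occur → does not occur.
Ram stack 2 lost [AND]: Left accumulator bank trips=occurs, Main shuttle valve malfunctions=occurs, Annular stack unavailable=not → not all inputs occur → does not occur.
Offshore blowout preventer fails to close [AND]: Ram stack 2 lost=not, Standby pilot line 2 fails=occurs → not all inputs occur → does not occur.

No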